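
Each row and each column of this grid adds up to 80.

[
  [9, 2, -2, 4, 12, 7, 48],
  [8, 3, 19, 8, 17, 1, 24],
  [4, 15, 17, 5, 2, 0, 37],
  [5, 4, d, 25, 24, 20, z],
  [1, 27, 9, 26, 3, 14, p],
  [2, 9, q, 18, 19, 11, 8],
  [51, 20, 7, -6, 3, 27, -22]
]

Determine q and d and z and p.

q = 13, d = 17, z = -15, p = 0

The known cells in row 5 total 80, leaving 80 − 80 = 0 for the blank.
The known cells in column 7 total 95, leaving 80 − 95 = -15 for the blank.
The known cells in row 4 total 63, leaving 80 − 63 = 17 for the blank.
The known cells in row 6 total 67, leaving 80 − 67 = 13 for the blank.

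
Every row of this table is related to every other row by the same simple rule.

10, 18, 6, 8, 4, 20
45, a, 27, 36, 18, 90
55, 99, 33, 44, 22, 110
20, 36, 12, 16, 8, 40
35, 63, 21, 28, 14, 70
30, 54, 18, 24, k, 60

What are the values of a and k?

Each row is a constant multiple of every other row — this is a multiplication table with the headers hidden.
Row 2 is 45/10 = 9/2 times row 1, so its entry in column 2 is 18 × 9/2 = 81.
Row 6 is 30/10 = 3/1 times row 1, so its entry in column 5 is 4 × 3/1 = 12.

a = 81, k = 12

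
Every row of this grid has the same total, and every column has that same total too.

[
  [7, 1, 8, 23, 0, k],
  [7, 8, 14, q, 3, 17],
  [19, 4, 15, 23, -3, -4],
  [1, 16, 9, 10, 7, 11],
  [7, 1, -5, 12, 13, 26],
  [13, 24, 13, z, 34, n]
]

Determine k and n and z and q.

k = 15, n = -11, z = -19, q = 5

Rows 3 and 4 both sum to 54, so that's the common total.
The known cells in row 2 total 49, leaving 54 − 49 = 5 for the blank.
The known cells in column 4 total 73, leaving 54 − 73 = -19 for the blank.
The known cells in row 6 total 65, leaving 54 − 65 = -11 for the blank.
The known cells in row 1 total 39, leaving 54 − 39 = 15 for the blank.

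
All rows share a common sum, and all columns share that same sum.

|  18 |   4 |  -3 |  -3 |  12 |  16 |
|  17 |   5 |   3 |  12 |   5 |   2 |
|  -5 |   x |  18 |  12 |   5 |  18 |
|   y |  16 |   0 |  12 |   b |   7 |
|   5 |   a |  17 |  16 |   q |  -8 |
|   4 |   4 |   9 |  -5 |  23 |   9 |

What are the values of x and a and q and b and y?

x = -4, a = 19, q = -5, b = 4, y = 5

Rows 1 and 2 both sum to 44, so that's the common total.
Row 3: -5 + 18 + 12 + 5 + 18 = 48, so its missing entry is 44 − 48 = -4.
Column 1: 18 + 17 − 5 + 5 + 4 = 39, so its missing entry is 44 − 39 = 5.
Row 4: 5 + 16 + 0 + 12 + 7 = 40, so its missing entry is 44 − 40 = 4.
Column 5: 12 + 5 + 5 + 4 + 23 = 49, so its missing entry is 44 − 49 = -5.
Row 5: 5 + 17 + 16 − 5 − 8 = 25, so its missing entry is 44 − 25 = 19.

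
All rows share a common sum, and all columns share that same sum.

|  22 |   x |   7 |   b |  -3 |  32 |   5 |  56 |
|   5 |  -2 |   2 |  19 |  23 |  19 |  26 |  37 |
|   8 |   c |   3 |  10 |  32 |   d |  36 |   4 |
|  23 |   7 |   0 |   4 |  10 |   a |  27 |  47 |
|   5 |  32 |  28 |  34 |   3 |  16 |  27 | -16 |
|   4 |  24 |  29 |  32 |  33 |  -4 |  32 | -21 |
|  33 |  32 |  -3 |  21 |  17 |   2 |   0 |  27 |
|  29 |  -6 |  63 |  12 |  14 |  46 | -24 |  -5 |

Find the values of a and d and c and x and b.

a = 11, d = 7, c = 29, x = 13, b = -3

Rows 2 and 5 both sum to 129, so that's the common total.
Column 4: 19 + 10 + 4 + 34 + 32 + 21 + 12 = 132, so its missing entry is 129 − 132 = -3.
Row 1: 22 + 7 − 3 − 3 + 32 + 5 + 56 = 116, so its missing entry is 129 − 116 = 13.
Column 2: 13 − 2 + 7 + 32 + 24 + 32 − 6 = 100, so its missing entry is 129 − 100 = 29.
Row 3: 8 + 29 + 3 + 10 + 32 + 36 + 4 = 122, so its missing entry is 129 − 122 = 7.
Row 4: 23 + 7 + 0 + 4 + 10 + 27 + 47 = 118, so its missing entry is 129 − 118 = 11.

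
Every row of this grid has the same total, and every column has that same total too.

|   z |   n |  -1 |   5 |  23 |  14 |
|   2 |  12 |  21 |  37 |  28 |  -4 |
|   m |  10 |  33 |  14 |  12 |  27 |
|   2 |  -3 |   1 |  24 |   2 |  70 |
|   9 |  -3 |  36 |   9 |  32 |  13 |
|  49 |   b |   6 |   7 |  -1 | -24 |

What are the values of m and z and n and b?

m = 0, z = 34, n = 21, b = 59

Rows 2 and 4 both sum to 96, so that's the common total.
Row 3 has 10 + 33 + 14 + 12 + 27 = 96; the blank must be 96 − 96 = 0.
Row 6 has 49 + 6 + 7 − 1 − 24 = 37; the blank must be 96 − 37 = 59.
Column 2 has 12 + 10 − 3 − 3 + 59 = 75; the blank must be 96 − 75 = 21.
Row 1 has 21 − 1 + 5 + 23 + 14 = 62; the blank must be 96 − 62 = 34.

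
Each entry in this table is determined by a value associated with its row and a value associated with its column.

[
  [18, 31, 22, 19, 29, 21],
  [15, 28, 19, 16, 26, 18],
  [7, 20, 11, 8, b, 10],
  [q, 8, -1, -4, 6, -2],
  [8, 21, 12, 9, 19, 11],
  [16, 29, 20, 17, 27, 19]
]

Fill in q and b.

q = -5, b = 18

The difference between any two rows is the same in every column — this is an addition table with the headers hidden.
Row 4 minus row 1 is -1 − 22 = -23, so its entry in column 1 is 18 + (-23) = -5.
Row 3 minus row 1 is 11 − 22 = -11, so its entry in column 5 is 29 + (-11) = 18.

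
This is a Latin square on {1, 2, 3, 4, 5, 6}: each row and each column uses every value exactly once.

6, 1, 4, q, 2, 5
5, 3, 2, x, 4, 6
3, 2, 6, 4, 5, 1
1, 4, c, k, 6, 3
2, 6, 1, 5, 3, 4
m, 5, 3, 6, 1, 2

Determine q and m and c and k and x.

q = 3, m = 4, c = 5, k = 2, x = 1

Cell (1,4): row 1 already has {1, 2, 4, 5, 6} → 3.
For row 6, column 1: row 6 already has {1, 2, 3, 5, 6}; that leaves 4.
At (row 4, col 3): column 3 already has {1, 2, 3, 4, 6}, so the value is 5.
At (row 4, col 4): row 4 already has {1, 3, 4, 5, 6}, so the value is 2.
Cell (2,4): row 2 already has {2, 3, 4, 5, 6} → 1.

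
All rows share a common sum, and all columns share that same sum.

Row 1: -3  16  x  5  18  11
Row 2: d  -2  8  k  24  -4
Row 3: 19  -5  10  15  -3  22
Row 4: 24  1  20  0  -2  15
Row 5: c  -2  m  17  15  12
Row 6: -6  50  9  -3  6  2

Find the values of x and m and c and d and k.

x = 11, m = 0, c = 16, d = 8, k = 24

Rows 3 and 4 both sum to 58, so that's the common total.
The known cells in row 1 total 47, leaving 58 − 47 = 11 for the blank.
The known cells in column 3 total 58, leaving 58 − 58 = 0 for the blank.
The known cells in row 5 total 42, leaving 58 − 42 = 16 for the blank.
The known cells in column 1 total 50, leaving 58 − 50 = 8 for the blank.
The known cells in row 2 total 34, leaving 58 − 34 = 24 for the blank.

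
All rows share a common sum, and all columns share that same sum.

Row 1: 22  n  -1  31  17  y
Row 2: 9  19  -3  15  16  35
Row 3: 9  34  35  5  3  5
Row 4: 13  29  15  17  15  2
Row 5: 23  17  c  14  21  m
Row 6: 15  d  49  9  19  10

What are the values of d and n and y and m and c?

Rows 2 and 3 both sum to 91, so that's the common total.
Row 6: 15 + 49 + 9 + 19 + 10 = 102, so its missing entry is 91 − 102 = -11.
Column 2: 19 + 34 + 29 + 17 − 11 = 88, so its missing entry is 91 − 88 = 3.
Column 3: -1 − 3 + 35 + 15 + 49 = 95, so its missing entry is 91 − 95 = -4.
Row 5: 23 + 17 − 4 + 14 + 21 = 71, so its missing entry is 91 − 71 = 20.
Row 1: 22 + 3 − 1 + 31 + 17 = 72, so its missing entry is 91 − 72 = 19.

d = -11, n = 3, y = 19, m = 20, c = -4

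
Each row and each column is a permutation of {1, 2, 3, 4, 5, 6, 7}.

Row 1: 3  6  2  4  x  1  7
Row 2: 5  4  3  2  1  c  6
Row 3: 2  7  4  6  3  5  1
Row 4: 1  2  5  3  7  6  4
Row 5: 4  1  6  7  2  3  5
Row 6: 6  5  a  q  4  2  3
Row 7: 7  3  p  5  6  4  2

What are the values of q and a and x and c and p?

For row 7, column 3: row 7 already has {2, 3, 4, 5, 6, 7}; that leaves 1.
For row 1, column 5: row 1 already has {1, 2, 3, 4, 6, 7}; that leaves 5.
Cell (2,6): row 2 already has {1, 2, 3, 4, 5, 6} → 7.
Cell (6,4): column 4 already has {2, 3, 4, 5, 6, 7} → 1.
At (row 6, col 3): row 6 already has {1, 2, 3, 4, 5, 6}, so the value is 7.

q = 1, a = 7, x = 5, c = 7, p = 1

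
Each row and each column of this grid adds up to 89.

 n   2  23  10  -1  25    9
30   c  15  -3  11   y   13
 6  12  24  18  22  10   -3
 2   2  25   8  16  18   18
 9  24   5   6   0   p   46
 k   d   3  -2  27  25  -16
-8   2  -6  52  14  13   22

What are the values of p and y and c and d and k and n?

p = -1, y = -1, c = 24, d = 23, k = 29, n = 21

The known cells in row 1 total 68, leaving 89 − 68 = 21 for the blank.
The known cells in row 5 total 90, leaving 89 − 90 = -1 for the blank.
The known cells in column 6 total 90, leaving 89 − 90 = -1 for the blank.
The known cells in row 2 total 65, leaving 89 − 65 = 24 for the blank.
The known cells in column 2 total 66, leaving 89 − 66 = 23 for the blank.
The known cells in row 6 total 60, leaving 89 − 60 = 29 for the blank.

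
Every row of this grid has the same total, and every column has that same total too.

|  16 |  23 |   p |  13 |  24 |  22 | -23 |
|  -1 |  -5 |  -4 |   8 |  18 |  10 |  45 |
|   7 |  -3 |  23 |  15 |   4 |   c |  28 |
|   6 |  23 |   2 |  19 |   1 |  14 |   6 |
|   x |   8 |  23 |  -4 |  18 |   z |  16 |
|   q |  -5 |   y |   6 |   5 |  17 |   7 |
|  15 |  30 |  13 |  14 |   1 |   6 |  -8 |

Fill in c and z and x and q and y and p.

Rows 2 and 4 both sum to 71, so that's the common total.
Row 1 has 16 + 23 + 13 + 24 + 22 − 23 = 75; the blank must be 71 − 75 = -4.
Row 3 has 7 − 3 + 23 + 15 + 4 + 28 = 74; the blank must be 71 − 74 = -3.
Column 6 has 22 + 10 − 3 + 14 + 17 + 6 = 66; the blank must be 71 − 66 = 5.
Row 5 has 8 + 23 − 4 + 18 + 5 + 16 = 66; the blank must be 71 − 66 = 5.
Column 1 has 16 − 1 + 7 + 6 + 5 + 15 = 48; the blank must be 71 − 48 = 23.
Row 6 has 23 − 5 + 6 + 5 + 17 + 7 = 53; the blank must be 71 − 53 = 18.

c = -3, z = 5, x = 5, q = 23, y = 18, p = -4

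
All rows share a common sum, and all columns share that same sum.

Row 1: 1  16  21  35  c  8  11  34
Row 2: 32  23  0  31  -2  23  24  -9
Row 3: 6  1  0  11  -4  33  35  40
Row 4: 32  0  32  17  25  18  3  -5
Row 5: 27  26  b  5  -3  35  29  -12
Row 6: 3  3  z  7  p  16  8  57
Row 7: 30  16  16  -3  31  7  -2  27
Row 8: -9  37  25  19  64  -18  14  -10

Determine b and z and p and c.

b = 15, z = 13, p = 15, c = -4

Rows 2 and 3 both sum to 122, so that's the common total.
The known cells in row 1 total 126, leaving 122 − 126 = -4 for the blank.
The known cells in column 5 total 107, leaving 122 − 107 = 15 for the blank.
The known cells in row 5 total 107, leaving 122 − 107 = 15 for the blank.
The known cells in row 6 total 109, leaving 122 − 109 = 13 for the blank.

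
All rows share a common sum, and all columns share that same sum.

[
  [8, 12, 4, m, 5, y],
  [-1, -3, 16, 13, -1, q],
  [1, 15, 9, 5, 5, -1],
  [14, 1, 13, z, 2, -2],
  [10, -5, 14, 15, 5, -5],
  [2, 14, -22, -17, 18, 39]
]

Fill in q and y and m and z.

q = 10, y = -7, m = 12, z = 6

Rows 3 and 5 both sum to 34, so that's the common total.
Row 4: 14 + 1 + 13 + 2 − 2 = 28, so its missing entry is 34 − 28 = 6.
Column 4: 13 + 5 + 6 + 15 − 17 = 22, so its missing entry is 34 − 22 = 12.
Row 1: 8 + 12 + 4 + 12 + 5 = 41, so its missing entry is 34 − 41 = -7.
Row 2: -1 − 3 + 16 + 13 − 1 = 24, so its missing entry is 34 − 24 = 10.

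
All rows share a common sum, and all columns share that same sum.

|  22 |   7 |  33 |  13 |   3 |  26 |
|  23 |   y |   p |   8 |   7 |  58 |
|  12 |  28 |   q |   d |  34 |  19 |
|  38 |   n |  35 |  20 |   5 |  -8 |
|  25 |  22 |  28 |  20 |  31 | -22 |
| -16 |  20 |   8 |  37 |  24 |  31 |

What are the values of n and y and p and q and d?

n = 14, y = 13, p = -5, q = 5, d = 6

Rows 1 and 5 both sum to 104, so that's the common total.
The known cells in row 4 total 90, leaving 104 − 90 = 14 for the blank.
The known cells in column 2 total 91, leaving 104 − 91 = 13 for the blank.
The known cells in row 2 total 109, leaving 104 − 109 = -5 for the blank.
The known cells in column 4 total 98, leaving 104 − 98 = 6 for the blank.
The known cells in row 3 total 99, leaving 104 − 99 = 5 for the blank.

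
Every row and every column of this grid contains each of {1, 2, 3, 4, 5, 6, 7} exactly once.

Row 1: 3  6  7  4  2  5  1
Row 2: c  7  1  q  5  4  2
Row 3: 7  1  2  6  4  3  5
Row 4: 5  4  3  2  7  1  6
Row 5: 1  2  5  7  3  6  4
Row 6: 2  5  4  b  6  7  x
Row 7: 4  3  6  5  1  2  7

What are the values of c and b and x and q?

c = 6, b = 1, x = 3, q = 3

For row 2, column 1: column 1 already has {1, 2, 3, 4, 5, 7}; that leaves 6.
Cell (2,4): row 2 already has {1, 2, 4, 5, 6, 7} → 3.
For row 6, column 4: column 4 already has {2, 3, 4, 5, 6, 7}; that leaves 1.
Cell (6,7): row 6 already has {1, 2, 4, 5, 6, 7} → 3.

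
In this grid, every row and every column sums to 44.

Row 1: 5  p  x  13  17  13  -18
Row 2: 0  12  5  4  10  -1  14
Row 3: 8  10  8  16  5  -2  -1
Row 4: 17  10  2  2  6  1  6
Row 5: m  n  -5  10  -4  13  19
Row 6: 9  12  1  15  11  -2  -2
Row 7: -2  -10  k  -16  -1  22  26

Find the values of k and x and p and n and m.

The known cells in row 7 total 19, leaving 44 − 19 = 25 for the blank.
The known cells in column 1 total 37, leaving 44 − 37 = 7 for the blank.
The known cells in column 3 total 36, leaving 44 − 36 = 8 for the blank.
The known cells in row 1 total 38, leaving 44 − 38 = 6 for the blank.
The known cells in row 5 total 40, leaving 44 − 40 = 4 for the blank.

k = 25, x = 8, p = 6, n = 4, m = 7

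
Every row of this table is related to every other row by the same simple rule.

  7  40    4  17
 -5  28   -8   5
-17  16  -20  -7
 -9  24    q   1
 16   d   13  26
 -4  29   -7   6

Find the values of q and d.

The difference between any two rows is the same in every column — this is an addition table with the headers hidden.
Row 4 minus row 1 is 1 − 17 = -16, so its entry in column 3 is 4 + (-16) = -12.
Row 5 minus row 1 is 26 − 17 = 9, so its entry in column 2 is 40 + 9 = 49.

q = -12, d = 49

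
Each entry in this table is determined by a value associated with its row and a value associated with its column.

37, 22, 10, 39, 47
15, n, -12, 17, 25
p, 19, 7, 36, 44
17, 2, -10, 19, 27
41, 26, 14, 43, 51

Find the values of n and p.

n = 0, p = 34

The difference between any two rows is the same in every column — this is an addition table with the headers hidden.
Row 2 minus row 1 is -12 − 10 = -22, so its entry in column 2 is 22 + (-22) = 0.
Row 3 minus row 1 is 7 − 10 = -3, so its entry in column 1 is 37 + (-3) = 34.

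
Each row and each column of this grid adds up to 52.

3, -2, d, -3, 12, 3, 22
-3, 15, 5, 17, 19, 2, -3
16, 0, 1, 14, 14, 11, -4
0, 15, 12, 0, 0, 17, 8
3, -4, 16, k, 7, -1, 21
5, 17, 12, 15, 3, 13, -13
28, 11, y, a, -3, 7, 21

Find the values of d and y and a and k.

The known cells in row 1 total 35, leaving 52 − 35 = 17 for the blank.
The known cells in column 3 total 63, leaving 52 − 63 = -11 for the blank.
The known cells in row 7 total 53, leaving 52 − 53 = -1 for the blank.
The known cells in row 5 total 42, leaving 52 − 42 = 10 for the blank.

d = 17, y = -11, a = -1, k = 10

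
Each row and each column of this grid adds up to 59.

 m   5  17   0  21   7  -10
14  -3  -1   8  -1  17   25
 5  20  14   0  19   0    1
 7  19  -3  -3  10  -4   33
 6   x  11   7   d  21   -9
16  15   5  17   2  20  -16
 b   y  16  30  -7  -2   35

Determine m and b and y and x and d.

m = 19, b = -8, y = -5, x = 8, d = 15

Column 5: 21 − 1 + 19 + 10 + 2 − 7 = 44, so its missing entry is 59 − 44 = 15.
Row 1: 5 + 17 + 0 + 21 + 7 − 10 = 40, so its missing entry is 59 − 40 = 19.
Column 1: 19 + 14 + 5 + 7 + 6 + 16 = 67, so its missing entry is 59 − 67 = -8.
Row 7: -8 + 16 + 30 − 7 − 2 + 35 = 64, so its missing entry is 59 − 64 = -5.
Row 5: 6 + 11 + 7 + 15 + 21 − 9 = 51, so its missing entry is 59 − 51 = 8.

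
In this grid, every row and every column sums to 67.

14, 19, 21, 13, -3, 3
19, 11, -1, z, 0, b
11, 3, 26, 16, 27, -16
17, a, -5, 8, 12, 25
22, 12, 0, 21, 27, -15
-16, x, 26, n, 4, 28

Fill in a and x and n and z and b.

The known cells in column 6 total 25, leaving 67 − 25 = 42 for the blank.
The known cells in row 4 total 57, leaving 67 − 57 = 10 for the blank.
The known cells in column 2 total 55, leaving 67 − 55 = 12 for the blank.
The known cells in row 6 total 54, leaving 67 − 54 = 13 for the blank.
The known cells in row 2 total 71, leaving 67 − 71 = -4 for the blank.

a = 10, x = 12, n = 13, z = -4, b = 42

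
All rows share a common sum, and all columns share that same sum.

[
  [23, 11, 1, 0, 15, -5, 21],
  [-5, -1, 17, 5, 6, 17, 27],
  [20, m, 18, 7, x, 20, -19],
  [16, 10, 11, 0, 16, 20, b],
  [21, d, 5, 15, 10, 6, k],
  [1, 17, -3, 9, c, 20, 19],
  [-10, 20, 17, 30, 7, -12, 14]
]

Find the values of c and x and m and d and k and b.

c = 3, x = 9, m = 11, d = -2, k = 11, b = -7

Rows 1 and 2 both sum to 66, so that's the common total.
The known cells in row 6 total 63, leaving 66 − 63 = 3 for the blank.
The known cells in column 5 total 57, leaving 66 − 57 = 9 for the blank.
The known cells in row 3 total 55, leaving 66 − 55 = 11 for the blank.
The known cells in row 4 total 73, leaving 66 − 73 = -7 for the blank.
The known cells in column 7 total 55, leaving 66 − 55 = 11 for the blank.
The known cells in row 5 total 68, leaving 66 − 68 = -2 for the blank.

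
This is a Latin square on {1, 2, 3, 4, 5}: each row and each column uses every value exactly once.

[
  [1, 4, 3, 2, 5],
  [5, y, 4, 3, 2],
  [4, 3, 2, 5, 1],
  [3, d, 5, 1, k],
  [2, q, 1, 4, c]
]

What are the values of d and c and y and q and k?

At (row 2, col 2): row 2 already has {2, 3, 4, 5}, so the value is 1.
At (row 5, col 5): row 5 is missing {3, 5} and column 5 is missing {3, 4}, so the value is 3.
Cell (4,5): column 5 already has {1, 2, 3, 5} → 4.
At (row 4, col 2): row 4 already has {1, 3, 4, 5}, so the value is 2.
Cell (5,2): row 5 already has {1, 2, 3, 4} → 5.

d = 2, c = 3, y = 1, q = 5, k = 4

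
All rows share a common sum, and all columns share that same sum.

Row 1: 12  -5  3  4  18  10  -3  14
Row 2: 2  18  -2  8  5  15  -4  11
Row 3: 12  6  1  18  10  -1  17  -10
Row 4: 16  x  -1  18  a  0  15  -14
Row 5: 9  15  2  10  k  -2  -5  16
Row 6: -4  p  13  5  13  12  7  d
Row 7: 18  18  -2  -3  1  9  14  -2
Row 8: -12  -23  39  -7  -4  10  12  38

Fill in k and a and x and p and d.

Rows 1 and 2 both sum to 53, so that's the common total.
The known cells in row 5 total 45, leaving 53 − 45 = 8 for the blank.
The known cells in column 5 total 51, leaving 53 − 51 = 2 for the blank.
The known cells in row 4 total 36, leaving 53 − 36 = 17 for the blank.
The known cells in column 2 total 46, leaving 53 − 46 = 7 for the blank.
The known cells in row 6 total 53, leaving 53 − 53 = 0 for the blank.

k = 8, a = 2, x = 17, p = 7, d = 0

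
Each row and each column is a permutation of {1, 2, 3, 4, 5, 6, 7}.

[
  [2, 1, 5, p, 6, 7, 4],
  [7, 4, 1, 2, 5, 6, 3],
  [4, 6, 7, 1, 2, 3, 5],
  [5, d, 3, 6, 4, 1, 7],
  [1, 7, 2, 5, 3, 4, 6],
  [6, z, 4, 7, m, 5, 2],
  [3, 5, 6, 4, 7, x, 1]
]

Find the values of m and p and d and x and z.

For row 7, column 6: row 7 already has {1, 3, 4, 5, 6, 7}; that leaves 2.
At (row 4, col 2): row 4 already has {1, 3, 4, 5, 6, 7}, so the value is 2.
Cell (6,5): column 5 already has {2, 3, 4, 5, 6, 7} → 1.
For row 1, column 4: row 1 already has {1, 2, 4, 5, 6, 7}; that leaves 3.
At (row 6, col 2): row 6 already has {1, 2, 4, 5, 6, 7}, so the value is 3.

m = 1, p = 3, d = 2, x = 2, z = 3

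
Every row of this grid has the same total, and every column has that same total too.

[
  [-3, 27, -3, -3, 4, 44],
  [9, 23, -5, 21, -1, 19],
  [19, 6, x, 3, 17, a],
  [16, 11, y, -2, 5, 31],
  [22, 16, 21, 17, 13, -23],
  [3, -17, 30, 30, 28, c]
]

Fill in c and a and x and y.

c = -8, a = 3, x = 18, y = 5

Rows 1 and 2 both sum to 66, so that's the common total.
Row 4 has 16 + 11 − 2 + 5 + 31 = 61; the blank must be 66 − 61 = 5.
Row 6 has 3 − 17 + 30 + 30 + 28 = 74; the blank must be 66 − 74 = -8.
Column 6 has 44 + 19 + 31 − 23 − 8 = 63; the blank must be 66 − 63 = 3.
Row 3 has 19 + 6 + 3 + 17 + 3 = 48; the blank must be 66 − 48 = 18.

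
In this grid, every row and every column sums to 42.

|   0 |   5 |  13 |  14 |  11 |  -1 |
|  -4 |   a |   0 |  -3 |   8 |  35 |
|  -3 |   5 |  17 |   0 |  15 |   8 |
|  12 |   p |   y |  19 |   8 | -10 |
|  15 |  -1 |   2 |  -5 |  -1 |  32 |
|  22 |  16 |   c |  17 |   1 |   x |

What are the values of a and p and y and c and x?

a = 6, p = 11, y = 2, c = 8, x = -22

Column 6 has -1 + 35 + 8 − 10 + 32 = 64; the blank must be 42 − 64 = -22.
Row 2 has -4 + 0 − 3 + 8 + 35 = 36; the blank must be 42 − 36 = 6.
Column 2 has 5 + 6 + 5 − 1 + 16 = 31; the blank must be 42 − 31 = 11.
Row 4 has 12 + 11 + 19 + 8 − 10 = 40; the blank must be 42 − 40 = 2.
Row 6 has 22 + 16 + 17 + 1 − 22 = 34; the blank must be 42 − 34 = 8.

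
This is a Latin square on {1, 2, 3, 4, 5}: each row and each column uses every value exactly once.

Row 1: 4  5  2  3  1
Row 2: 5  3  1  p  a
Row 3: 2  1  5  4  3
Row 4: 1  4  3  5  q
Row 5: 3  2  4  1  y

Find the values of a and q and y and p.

At (row 5, col 5): row 5 already has {1, 2, 3, 4}, so the value is 5.
At (row 2, col 4): column 4 already has {1, 3, 4, 5}, so the value is 2.
For row 4, column 5: row 4 already has {1, 3, 4, 5}; that leaves 2.
For row 2, column 5: row 2 already has {1, 2, 3, 5}; that leaves 4.

a = 4, q = 2, y = 5, p = 2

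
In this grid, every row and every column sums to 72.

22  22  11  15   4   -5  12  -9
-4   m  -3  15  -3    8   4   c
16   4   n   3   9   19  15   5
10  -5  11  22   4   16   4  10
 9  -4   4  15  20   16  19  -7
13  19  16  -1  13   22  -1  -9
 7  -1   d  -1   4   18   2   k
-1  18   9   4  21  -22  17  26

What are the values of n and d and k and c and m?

n = 1, d = 23, k = 20, c = 36, m = 19

Column 2 has 22 + 4 − 5 − 4 + 19 − 1 + 18 = 53; the blank must be 72 − 53 = 19.
Row 2 has -4 + 19 − 3 + 15 − 3 + 8 + 4 = 36; the blank must be 72 − 36 = 36.
Column 8 has -9 + 36 + 5 + 10 − 7 − 9 + 26 = 52; the blank must be 72 − 52 = 20.
Row 7 has 7 − 1 − 1 + 4 + 18 + 2 + 20 = 49; the blank must be 72 − 49 = 23.
Row 3 has 16 + 4 + 3 + 9 + 19 + 15 + 5 = 71; the blank must be 72 − 71 = 1.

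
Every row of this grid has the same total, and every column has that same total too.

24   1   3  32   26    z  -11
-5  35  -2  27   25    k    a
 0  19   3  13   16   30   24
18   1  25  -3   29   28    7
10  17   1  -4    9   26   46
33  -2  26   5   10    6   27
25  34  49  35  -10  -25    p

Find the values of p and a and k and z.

p = -3, a = 15, k = 10, z = 30

Rows 3 and 4 both sum to 105, so that's the common total.
Row 7: 25 + 34 + 49 + 35 − 10 − 25 = 108, so its missing entry is 105 − 108 = -3.
Column 7: -11 + 24 + 7 + 46 + 27 − 3 = 90, so its missing entry is 105 − 90 = 15.
Row 1: 24 + 1 + 3 + 32 + 26 − 11 = 75, so its missing entry is 105 − 75 = 30.
Row 2: -5 + 35 − 2 + 27 + 25 + 15 = 95, so its missing entry is 105 − 95 = 10.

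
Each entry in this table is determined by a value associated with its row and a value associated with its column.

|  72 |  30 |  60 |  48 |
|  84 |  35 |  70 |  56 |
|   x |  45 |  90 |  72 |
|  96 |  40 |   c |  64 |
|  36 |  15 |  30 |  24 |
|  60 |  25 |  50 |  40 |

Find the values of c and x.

Each row is a constant multiple of every other row — this is a multiplication table with the headers hidden.
Row 4 is 64/48 = 4/3 times row 1, so its entry in column 3 is 60 × 4/3 = 80.
Row 3 is 72/48 = 3/2 times row 1, so its entry in column 1 is 72 × 3/2 = 108.

c = 80, x = 108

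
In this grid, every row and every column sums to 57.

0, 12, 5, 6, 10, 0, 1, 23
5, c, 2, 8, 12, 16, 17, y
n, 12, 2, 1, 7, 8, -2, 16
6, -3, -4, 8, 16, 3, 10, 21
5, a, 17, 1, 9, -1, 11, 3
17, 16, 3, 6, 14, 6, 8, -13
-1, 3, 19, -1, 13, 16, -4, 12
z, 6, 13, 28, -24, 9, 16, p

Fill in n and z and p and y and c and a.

n = 13, z = 12, p = -3, y = -2, c = -1, a = 12

Row 3 has 12 + 2 + 1 + 7 + 8 − 2 + 16 = 44; the blank must be 57 − 44 = 13.
Column 1 has 0 + 5 + 13 + 6 + 5 + 17 − 1 = 45; the blank must be 57 − 45 = 12.
Row 8 has 12 + 6 + 13 + 28 − 24 + 9 + 16 = 60; the blank must be 57 − 60 = -3.
Column 8 has 23 + 16 + 21 + 3 − 13 + 12 − 3 = 59; the blank must be 57 − 59 = -2.
Row 2 has 5 + 2 + 8 + 12 + 16 + 17 − 2 = 58; the blank must be 57 − 58 = -1.
Row 5 has 5 + 17 + 1 + 9 − 1 + 11 + 3 = 45; the blank must be 57 − 45 = 12.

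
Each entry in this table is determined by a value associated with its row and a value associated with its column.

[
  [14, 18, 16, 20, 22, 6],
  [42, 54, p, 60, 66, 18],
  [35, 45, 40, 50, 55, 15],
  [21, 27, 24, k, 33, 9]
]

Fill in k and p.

k = 30, p = 48

Each row is a constant multiple of every other row — this is a multiplication table with the headers hidden.
Row 4 is 27/18 = 3/2 times row 1, so its entry in column 4 is 20 × 3/2 = 30.
Row 2 is 54/18 = 3/1 times row 1, so its entry in column 3 is 16 × 3/1 = 48.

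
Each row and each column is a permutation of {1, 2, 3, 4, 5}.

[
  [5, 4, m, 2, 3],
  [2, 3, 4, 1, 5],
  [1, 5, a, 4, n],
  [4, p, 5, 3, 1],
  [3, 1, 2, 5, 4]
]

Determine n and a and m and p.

At (row 4, col 2): row 4 already has {1, 3, 4, 5}, so the value is 2.
For row 1, column 3: row 1 already has {2, 3, 4, 5}; that leaves 1.
For row 3, column 5: column 5 already has {1, 3, 4, 5}; that leaves 2.
Cell (3,3): row 3 already has {1, 2, 4, 5} → 3.

n = 2, a = 3, m = 1, p = 2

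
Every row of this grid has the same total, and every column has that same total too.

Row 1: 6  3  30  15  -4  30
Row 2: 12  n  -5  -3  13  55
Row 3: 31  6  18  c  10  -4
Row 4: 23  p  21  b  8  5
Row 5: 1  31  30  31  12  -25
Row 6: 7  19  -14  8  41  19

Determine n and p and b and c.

n = 8, p = 13, b = 10, c = 19

Rows 1 and 5 both sum to 80, so that's the common total.
Row 2: 12 − 5 − 3 + 13 + 55 = 72, so its missing entry is 80 − 72 = 8.
Column 2: 3 + 8 + 6 + 31 + 19 = 67, so its missing entry is 80 − 67 = 13.
Row 4: 23 + 13 + 21 + 8 + 5 = 70, so its missing entry is 80 − 70 = 10.
Row 3: 31 + 6 + 18 + 10 − 4 = 61, so its missing entry is 80 − 61 = 19.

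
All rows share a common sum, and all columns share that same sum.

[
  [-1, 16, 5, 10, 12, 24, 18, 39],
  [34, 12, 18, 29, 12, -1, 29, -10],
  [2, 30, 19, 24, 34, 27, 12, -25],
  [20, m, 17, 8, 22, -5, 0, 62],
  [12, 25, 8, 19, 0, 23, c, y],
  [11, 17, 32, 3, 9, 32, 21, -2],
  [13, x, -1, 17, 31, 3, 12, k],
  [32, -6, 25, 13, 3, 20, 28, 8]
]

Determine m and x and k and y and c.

Rows 1 and 2 both sum to 123, so that's the common total.
Row 4: 20 + 17 + 8 + 22 − 5 + 0 + 62 = 124, so its missing entry is 123 − 124 = -1.
Column 2: 16 + 12 + 30 − 1 + 25 + 17 − 6 = 93, so its missing entry is 123 − 93 = 30.
Column 7: 18 + 29 + 12 + 0 + 21 + 12 + 28 = 120, so its missing entry is 123 − 120 = 3.
Row 7: 13 + 30 − 1 + 17 + 31 + 3 + 12 = 105, so its missing entry is 123 − 105 = 18.
Row 5: 12 + 25 + 8 + 19 + 0 + 23 + 3 = 90, so its missing entry is 123 − 90 = 33.

m = -1, x = 30, k = 18, y = 33, c = 3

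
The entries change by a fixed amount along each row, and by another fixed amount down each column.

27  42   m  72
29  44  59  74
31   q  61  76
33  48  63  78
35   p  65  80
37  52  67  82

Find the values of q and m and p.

Along each row the entries change by 15 per step; down each column they change by 2.
Row 3: from 31 at column 1, stepping by 15 to column 2 gives 46.
Row 1: from 27 at column 1, stepping by 15 to column 3 gives 57.
Row 5: from 35 at column 1, stepping by 15 to column 2 gives 50.

q = 46, m = 57, p = 50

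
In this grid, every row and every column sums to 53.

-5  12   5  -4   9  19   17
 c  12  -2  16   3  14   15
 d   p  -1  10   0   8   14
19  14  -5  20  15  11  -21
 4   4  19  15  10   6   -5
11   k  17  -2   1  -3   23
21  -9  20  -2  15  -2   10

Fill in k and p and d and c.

Row 2: 12 − 2 + 16 + 3 + 14 + 15 = 58, so its missing entry is 53 − 58 = -5.
Column 1: -5 − 5 + 19 + 4 + 11 + 21 = 45, so its missing entry is 53 − 45 = 8.
Row 3: 8 − 1 + 10 + 0 + 8 + 14 = 39, so its missing entry is 53 − 39 = 14.
Row 6: 11 + 17 − 2 + 1 − 3 + 23 = 47, so its missing entry is 53 − 47 = 6.

k = 6, p = 14, d = 8, c = -5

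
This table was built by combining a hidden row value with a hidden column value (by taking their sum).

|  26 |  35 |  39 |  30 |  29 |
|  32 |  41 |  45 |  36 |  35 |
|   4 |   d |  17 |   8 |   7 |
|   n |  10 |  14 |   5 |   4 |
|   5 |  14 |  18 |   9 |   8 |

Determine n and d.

The difference between any two rows is the same in every column — this is an addition table with the headers hidden.
Row 4 minus row 1 is 5 − 30 = -25, so its entry in column 1 is 26 + (-25) = 1.
Row 3 minus row 1 is 8 − 30 = -22, so its entry in column 2 is 35 + (-22) = 13.

n = 1, d = 13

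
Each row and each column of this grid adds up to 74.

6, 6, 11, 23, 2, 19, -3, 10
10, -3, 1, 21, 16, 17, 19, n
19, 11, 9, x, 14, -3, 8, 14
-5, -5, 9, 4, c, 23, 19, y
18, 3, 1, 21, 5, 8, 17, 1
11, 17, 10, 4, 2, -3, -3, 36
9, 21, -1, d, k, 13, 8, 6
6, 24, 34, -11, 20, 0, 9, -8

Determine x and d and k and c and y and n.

The known cells in row 3 total 72, leaving 74 − 72 = 2 for the blank.
The known cells in row 2 total 81, leaving 74 − 81 = -7 for the blank.
The known cells in column 8 total 52, leaving 74 − 52 = 22 for the blank.
The known cells in row 4 total 67, leaving 74 − 67 = 7 for the blank.
The known cells in column 5 total 66, leaving 74 − 66 = 8 for the blank.
The known cells in row 7 total 64, leaving 74 − 64 = 10 for the blank.

x = 2, d = 10, k = 8, c = 7, y = 22, n = -7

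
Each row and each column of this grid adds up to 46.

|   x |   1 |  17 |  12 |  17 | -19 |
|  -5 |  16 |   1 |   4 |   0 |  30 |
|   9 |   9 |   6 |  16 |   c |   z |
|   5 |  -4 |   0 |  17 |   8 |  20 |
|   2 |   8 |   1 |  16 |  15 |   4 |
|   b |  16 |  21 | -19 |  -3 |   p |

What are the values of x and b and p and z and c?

x = 18, b = 17, p = 14, z = -3, c = 9

Column 5: 17 + 0 + 8 + 15 − 3 = 37, so its missing entry is 46 − 37 = 9.
Row 1: 1 + 17 + 12 + 17 − 19 = 28, so its missing entry is 46 − 28 = 18.
Column 1: 18 − 5 + 9 + 5 + 2 = 29, so its missing entry is 46 − 29 = 17.
Row 6: 17 + 16 + 21 − 19 − 3 = 32, so its missing entry is 46 − 32 = 14.
Row 3: 9 + 9 + 6 + 16 + 9 = 49, so its missing entry is 46 − 49 = -3.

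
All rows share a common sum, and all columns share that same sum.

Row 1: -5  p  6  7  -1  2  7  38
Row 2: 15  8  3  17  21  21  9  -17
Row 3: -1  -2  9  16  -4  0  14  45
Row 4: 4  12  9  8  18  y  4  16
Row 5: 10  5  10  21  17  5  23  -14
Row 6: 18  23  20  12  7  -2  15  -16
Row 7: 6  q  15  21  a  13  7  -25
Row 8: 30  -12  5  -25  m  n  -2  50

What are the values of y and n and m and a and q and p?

Rows 2 and 3 both sum to 77, so that's the common total.
The known cells in row 1 total 54, leaving 77 − 54 = 23 for the blank.
The known cells in column 2 total 57, leaving 77 − 57 = 20 for the blank.
The known cells in row 7 total 57, leaving 77 − 57 = 20 for the blank.
The known cells in column 5 total 78, leaving 77 − 78 = -1 for the blank.
The known cells in row 8 total 45, leaving 77 − 45 = 32 for the blank.
The known cells in row 4 total 71, leaving 77 − 71 = 6 for the blank.

y = 6, n = 32, m = -1, a = 20, q = 20, p = 23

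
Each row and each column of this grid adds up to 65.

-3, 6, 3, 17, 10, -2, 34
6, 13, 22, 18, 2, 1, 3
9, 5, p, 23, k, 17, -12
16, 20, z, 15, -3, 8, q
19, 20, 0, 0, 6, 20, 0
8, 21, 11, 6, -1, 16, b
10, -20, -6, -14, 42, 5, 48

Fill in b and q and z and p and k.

b = 4, q = -12, z = 21, p = 14, k = 9

Column 5 has 10 + 2 − 3 + 6 − 1 + 42 = 56; the blank must be 65 − 56 = 9.
Row 6 has 8 + 21 + 11 + 6 − 1 + 16 = 61; the blank must be 65 − 61 = 4.
Column 7 has 34 + 3 − 12 + 0 + 4 + 48 = 77; the blank must be 65 − 77 = -12.
Row 3 has 9 + 5 + 23 + 9 + 17 − 12 = 51; the blank must be 65 − 51 = 14.
Row 4 has 16 + 20 + 15 − 3 + 8 − 12 = 44; the blank must be 65 − 44 = 21.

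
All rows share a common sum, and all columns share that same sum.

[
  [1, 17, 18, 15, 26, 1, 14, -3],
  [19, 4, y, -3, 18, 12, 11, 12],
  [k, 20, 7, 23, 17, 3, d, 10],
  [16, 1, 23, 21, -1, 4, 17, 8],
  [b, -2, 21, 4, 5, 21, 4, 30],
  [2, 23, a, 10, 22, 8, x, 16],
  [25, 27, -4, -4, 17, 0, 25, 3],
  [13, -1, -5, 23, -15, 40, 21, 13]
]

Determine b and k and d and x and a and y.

Rows 1 and 4 both sum to 89, so that's the common total.
The known cells in row 5 total 83, leaving 89 − 83 = 6 for the blank.
The known cells in row 2 total 73, leaving 89 − 73 = 16 for the blank.
The known cells in column 1 total 82, leaving 89 − 82 = 7 for the blank.
The known cells in row 3 total 87, leaving 89 − 87 = 2 for the blank.
The known cells in column 7 total 94, leaving 89 − 94 = -5 for the blank.
The known cells in row 6 total 76, leaving 89 − 76 = 13 for the blank.

b = 6, k = 7, d = 2, x = -5, a = 13, y = 16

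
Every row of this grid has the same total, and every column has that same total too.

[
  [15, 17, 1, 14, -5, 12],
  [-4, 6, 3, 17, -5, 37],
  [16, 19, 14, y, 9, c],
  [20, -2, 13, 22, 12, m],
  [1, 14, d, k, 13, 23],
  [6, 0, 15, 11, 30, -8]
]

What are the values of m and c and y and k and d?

Rows 1 and 2 both sum to 54, so that's the common total.
The known cells in column 3 total 46, leaving 54 − 46 = 8 for the blank.
The known cells in row 5 total 59, leaving 54 − 59 = -5 for the blank.
The known cells in column 4 total 59, leaving 54 − 59 = -5 for the blank.
The known cells in row 3 total 53, leaving 54 − 53 = 1 for the blank.
The known cells in row 4 total 65, leaving 54 − 65 = -11 for the blank.

m = -11, c = 1, y = -5, k = -5, d = 8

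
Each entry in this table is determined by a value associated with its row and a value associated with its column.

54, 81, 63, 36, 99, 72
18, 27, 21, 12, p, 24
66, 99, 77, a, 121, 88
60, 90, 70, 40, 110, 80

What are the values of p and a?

p = 33, a = 44

Each row is a constant multiple of every other row — this is a multiplication table with the headers hidden.
Row 2 is 24/72 = 1/3 times row 1, so its entry in column 5 is 99 × 1/3 = 33.
Row 3 is 88/72 = 11/9 times row 1, so its entry in column 4 is 36 × 11/9 = 44.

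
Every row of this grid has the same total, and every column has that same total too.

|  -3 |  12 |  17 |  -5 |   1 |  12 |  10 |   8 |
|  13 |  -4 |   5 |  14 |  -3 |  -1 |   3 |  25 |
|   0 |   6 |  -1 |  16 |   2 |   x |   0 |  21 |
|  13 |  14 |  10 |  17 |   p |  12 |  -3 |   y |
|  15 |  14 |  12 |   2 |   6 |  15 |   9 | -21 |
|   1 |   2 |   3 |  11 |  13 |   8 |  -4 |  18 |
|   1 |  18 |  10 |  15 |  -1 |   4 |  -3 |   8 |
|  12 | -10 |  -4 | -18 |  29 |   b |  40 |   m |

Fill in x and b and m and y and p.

Rows 1 and 2 both sum to 52, so that's the common total.
The known cells in column 5 total 47, leaving 52 − 47 = 5 for the blank.
The known cells in row 4 total 68, leaving 52 − 68 = -16 for the blank.
The known cells in column 8 total 43, leaving 52 − 43 = 9 for the blank.
The known cells in row 8 total 58, leaving 52 − 58 = -6 for the blank.
The known cells in row 3 total 44, leaving 52 − 44 = 8 for the blank.

x = 8, b = -6, m = 9, y = -16, p = 5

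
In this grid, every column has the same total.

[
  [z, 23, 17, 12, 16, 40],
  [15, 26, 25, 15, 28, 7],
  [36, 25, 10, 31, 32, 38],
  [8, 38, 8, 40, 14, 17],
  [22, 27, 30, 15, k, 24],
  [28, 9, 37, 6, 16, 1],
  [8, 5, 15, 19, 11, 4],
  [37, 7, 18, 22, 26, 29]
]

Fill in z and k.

Columns 3 and 6 both add up to 160, so every column sums to 160.
Column 1: 15 + 36 + 8 + 22 + 28 + 8 + 37 = 154, so the missing entry is 160 − 154 = 6.
Column 5: 16 + 28 + 32 + 14 + 16 + 11 + 26 = 143, so the missing entry is 160 − 143 = 17.

z = 6, k = 17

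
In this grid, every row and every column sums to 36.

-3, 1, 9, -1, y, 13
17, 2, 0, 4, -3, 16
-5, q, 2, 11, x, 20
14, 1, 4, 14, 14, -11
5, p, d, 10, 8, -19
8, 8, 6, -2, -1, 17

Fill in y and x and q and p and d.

y = 17, x = 1, q = 7, p = 17, d = 15

Row 1 has -3 + 1 + 9 − 1 + 13 = 19; the blank must be 36 − 19 = 17.
Column 5 has 17 − 3 + 14 + 8 − 1 = 35; the blank must be 36 − 35 = 1.
Row 3 has -5 + 2 + 11 + 1 + 20 = 29; the blank must be 36 − 29 = 7.
Column 3 has 9 + 0 + 2 + 4 + 6 = 21; the blank must be 36 − 21 = 15.
Row 5 has 5 + 15 + 10 + 8 − 19 = 19; the blank must be 36 − 19 = 17.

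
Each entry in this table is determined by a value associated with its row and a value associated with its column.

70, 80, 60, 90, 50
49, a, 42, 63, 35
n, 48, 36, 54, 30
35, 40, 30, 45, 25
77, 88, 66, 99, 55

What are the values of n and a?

Each row is a constant multiple of every other row — this is a multiplication table with the headers hidden.
Row 3 is 30/50 = 3/5 times row 1, so its entry in column 1 is 70 × 3/5 = 42.
Row 2 is 35/50 = 7/10 times row 1, so its entry in column 2 is 80 × 7/10 = 56.

n = 42, a = 56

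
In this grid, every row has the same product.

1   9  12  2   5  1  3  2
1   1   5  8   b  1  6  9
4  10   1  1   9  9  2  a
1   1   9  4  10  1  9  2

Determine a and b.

a = 1, b = 3

Rows 1 and 4 each multiply to 6480, so every row has product 6480.
Row 3: 4×10×1×1×9×9×2 = 6480, so the missing entry is 6480 ÷ 6480 = 1.
Row 2: 1×1×5×8×1×6×9 = 2160, so the missing entry is 6480 ÷ 2160 = 3.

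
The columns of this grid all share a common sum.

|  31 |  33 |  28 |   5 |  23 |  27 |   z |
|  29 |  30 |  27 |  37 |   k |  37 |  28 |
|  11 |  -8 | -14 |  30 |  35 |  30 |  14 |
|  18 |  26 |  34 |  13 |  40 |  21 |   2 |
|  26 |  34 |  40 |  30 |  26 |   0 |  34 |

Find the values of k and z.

k = -9, z = 37

Column 2 sums to 115 and so does column 3; that's the common total.
In column 5 the known cells total 124, leaving 115 − 124 = -9.
In column 7 the known cells total 78, leaving 115 − 78 = 37.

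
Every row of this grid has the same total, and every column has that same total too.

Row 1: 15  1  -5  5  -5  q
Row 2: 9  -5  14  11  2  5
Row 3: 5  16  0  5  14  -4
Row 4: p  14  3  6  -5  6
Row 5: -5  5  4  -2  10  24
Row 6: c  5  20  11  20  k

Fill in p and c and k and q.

p = 12, c = 0, k = -20, q = 25

Rows 2 and 3 both sum to 36, so that's the common total.
Row 1 has 15 + 1 − 5 + 5 − 5 = 11; the blank must be 36 − 11 = 25.
Column 6 has 25 + 5 − 4 + 6 + 24 = 56; the blank must be 36 − 56 = -20.
Row 6 has 5 + 20 + 11 + 20 − 20 = 36; the blank must be 36 − 36 = 0.
Row 4 has 14 + 3 + 6 − 5 + 6 = 24; the blank must be 36 − 24 = 12.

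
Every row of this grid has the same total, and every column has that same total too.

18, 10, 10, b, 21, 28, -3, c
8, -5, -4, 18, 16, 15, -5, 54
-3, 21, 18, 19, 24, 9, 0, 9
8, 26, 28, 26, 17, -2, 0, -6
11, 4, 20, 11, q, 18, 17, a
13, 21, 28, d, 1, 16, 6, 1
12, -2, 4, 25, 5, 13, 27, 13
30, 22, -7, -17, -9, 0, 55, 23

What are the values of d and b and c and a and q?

Rows 2 and 3 both sum to 97, so that's the common total.
Column 5 has 21 + 16 + 24 + 17 + 1 + 5 − 9 = 75; the blank must be 97 − 75 = 22.
Row 6 has 13 + 21 + 28 + 1 + 16 + 6 + 1 = 86; the blank must be 97 − 86 = 11.
Column 4 has 18 + 19 + 26 + 11 + 11 + 25 − 17 = 93; the blank must be 97 − 93 = 4.
Row 1 has 18 + 10 + 10 + 4 + 21 + 28 − 3 = 88; the blank must be 97 − 88 = 9.
Row 5 has 11 + 4 + 20 + 11 + 22 + 18 + 17 = 103; the blank must be 97 − 103 = -6.

d = 11, b = 4, c = 9, a = -6, q = 22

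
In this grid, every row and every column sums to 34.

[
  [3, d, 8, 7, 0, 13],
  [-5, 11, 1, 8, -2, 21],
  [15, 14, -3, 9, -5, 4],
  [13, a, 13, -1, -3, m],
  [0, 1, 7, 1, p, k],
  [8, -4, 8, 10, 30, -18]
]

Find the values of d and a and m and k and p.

The known cells in row 1 total 31, leaving 34 − 31 = 3 for the blank.
The known cells in column 5 total 20, leaving 34 − 20 = 14 for the blank.
The known cells in column 2 total 25, leaving 34 − 25 = 9 for the blank.
The known cells in row 5 total 23, leaving 34 − 23 = 11 for the blank.
The known cells in row 4 total 31, leaving 34 − 31 = 3 for the blank.

d = 3, a = 9, m = 3, k = 11, p = 14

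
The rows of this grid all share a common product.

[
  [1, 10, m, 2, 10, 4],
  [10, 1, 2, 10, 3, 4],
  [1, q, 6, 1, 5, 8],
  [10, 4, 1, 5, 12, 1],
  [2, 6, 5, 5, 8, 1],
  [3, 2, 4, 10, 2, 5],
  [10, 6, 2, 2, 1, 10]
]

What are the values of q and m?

q = 10, m = 3

Rows 6 and 7 each multiply to 2400, so every row has product 2400.
Row 3: 1×6×1×5×8 = 240, so the missing entry is 2400 ÷ 240 = 10.
Row 1: 1×10×2×10×4 = 800, so the missing entry is 2400 ÷ 800 = 3.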